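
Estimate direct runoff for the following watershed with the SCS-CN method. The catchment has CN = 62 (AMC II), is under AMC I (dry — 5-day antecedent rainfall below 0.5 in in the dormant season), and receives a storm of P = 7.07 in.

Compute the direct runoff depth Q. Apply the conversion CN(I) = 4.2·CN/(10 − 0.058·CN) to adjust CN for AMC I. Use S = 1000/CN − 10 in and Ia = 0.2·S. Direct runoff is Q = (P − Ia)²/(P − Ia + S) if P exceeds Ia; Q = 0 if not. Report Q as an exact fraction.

CN(I) from CN(II)=62: (4.2·62)/(10 − 0.058·62) = 65100/1601 ≈ 40.662
Retention S: 1000/CN − 10 with CN=40.662 → S = 9500/651 ≈ 14.593 in
Ia = 0.2S: 0.2·14.593 = 2.919 in (exactly 1900/651)
P − Ia = 7.070 − 2.919 = 270257/65100 ≈ 4.151 in (> 0, runoff occurs)
Runoff Q = (P−Ia)²/(P−Ia+S) = (4.151)²/(4.151+14.593) = 73038846049/79438730700 ≈ 0.919 in

Q = 73038846049/79438730700 in ≈ 0.919 in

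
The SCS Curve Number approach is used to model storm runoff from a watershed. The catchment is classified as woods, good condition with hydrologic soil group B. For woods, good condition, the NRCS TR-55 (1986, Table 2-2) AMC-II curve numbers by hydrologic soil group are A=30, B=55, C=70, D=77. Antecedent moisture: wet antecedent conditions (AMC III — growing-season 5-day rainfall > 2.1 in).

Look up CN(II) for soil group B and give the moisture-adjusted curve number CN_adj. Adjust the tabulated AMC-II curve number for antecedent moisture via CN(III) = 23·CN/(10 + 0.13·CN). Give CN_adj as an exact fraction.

NRCS table: woods, good condition, soil group B → CN(II) = 55
Wet (AMC III): CN(III) = 23·55/(10 + 0.13·55) = 1265/(343/20) = 25300/343 ≈ 73.761

CN_adj = 25300/343 ≈ 73.761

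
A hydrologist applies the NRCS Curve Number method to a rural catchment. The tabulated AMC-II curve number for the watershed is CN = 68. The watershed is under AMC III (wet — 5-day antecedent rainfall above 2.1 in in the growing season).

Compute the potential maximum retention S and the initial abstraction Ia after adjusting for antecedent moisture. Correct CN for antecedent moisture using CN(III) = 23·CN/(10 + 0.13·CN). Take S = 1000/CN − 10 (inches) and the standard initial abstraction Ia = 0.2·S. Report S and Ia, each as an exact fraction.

S = 800/391 in ≈ 2.046 in; Ia = 160/391 in ≈ 0.409 in

Adjust CN=68 to AMC III: 23·68/(10 + 0.13·68) → 1564 ÷ (471/25) = 39100/471 ≈ 83.015
S = 1000/(39100/471) − 10 = 800/391 in ≈ 2.046 in
Ia = 0.2·(800/391) = 160/391 in ≈ 0.409 in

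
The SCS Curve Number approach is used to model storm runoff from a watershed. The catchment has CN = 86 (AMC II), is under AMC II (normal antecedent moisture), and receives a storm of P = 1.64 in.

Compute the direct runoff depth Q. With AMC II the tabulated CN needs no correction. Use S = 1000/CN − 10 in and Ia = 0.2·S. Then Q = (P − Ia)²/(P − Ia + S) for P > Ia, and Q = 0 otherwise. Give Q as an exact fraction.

AMC II — tabulated CN = 86 applies directly.
Retention S: 1000/CN − 10 with CN=86.000 → S = 70/43 ≈ 1.628 in
Ia = 0.2S: 0.2·1.628 = 0.326 in (exactly 14/43)
P − Ia = 1.640 − 0.326 = 1413/1075 ≈ 1.314 in (> 0, runoff occurs)
Runoff Q = (P−Ia)²/(P−Ia+S) = (1.314)²/(1.314+1.628) = 1996569/3400225 ≈ 0.587 in

Q = 1996569/3400225 in ≈ 0.587 in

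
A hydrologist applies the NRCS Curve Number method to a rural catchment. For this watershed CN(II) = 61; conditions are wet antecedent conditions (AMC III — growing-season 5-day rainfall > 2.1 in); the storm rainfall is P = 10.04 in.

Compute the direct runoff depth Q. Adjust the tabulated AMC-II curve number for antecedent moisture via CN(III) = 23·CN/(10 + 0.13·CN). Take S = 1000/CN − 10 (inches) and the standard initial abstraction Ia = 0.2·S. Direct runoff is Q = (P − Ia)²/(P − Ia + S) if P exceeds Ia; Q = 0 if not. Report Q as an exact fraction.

Q = 110658018409/15087616475 in ≈ 7.334 in

Adjust CN=61 to AMC III: 23·61/(10 + 0.13·61) → 1403 ÷ (1793/100) = 140300/1793 ≈ 78.249
S = 1000/(140300/1793) − 10 = 3900/1403 in ≈ 2.780 in
Ia = 0.2S: 0.2·2.780 = 0.556 in (exactly 780/1403)
Since P=10.040 > Ia=0.556: effective rainfall P−Ia = 332653/35075 in
Q = (332653/35075)²/((332653/35075) + 3900/1403) = (110658018409/1230255625)/(430153/35075) = 110658018409/15087616475 in ≈ 7.334 in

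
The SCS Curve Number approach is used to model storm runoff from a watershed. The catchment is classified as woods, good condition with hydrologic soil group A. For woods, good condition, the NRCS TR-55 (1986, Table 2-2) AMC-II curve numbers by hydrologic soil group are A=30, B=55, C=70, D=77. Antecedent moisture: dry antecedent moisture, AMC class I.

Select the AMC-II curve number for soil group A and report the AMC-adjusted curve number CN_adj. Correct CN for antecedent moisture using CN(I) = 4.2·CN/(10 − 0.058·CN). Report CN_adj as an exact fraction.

CN_adj = 900/59 ≈ 15.254

NRCS table: woods, good condition, soil group A → CN(II) = 30
CN(I) from CN(II)=30: (4.2·30)/(10 − 0.058·30) = 900/59 ≈ 15.254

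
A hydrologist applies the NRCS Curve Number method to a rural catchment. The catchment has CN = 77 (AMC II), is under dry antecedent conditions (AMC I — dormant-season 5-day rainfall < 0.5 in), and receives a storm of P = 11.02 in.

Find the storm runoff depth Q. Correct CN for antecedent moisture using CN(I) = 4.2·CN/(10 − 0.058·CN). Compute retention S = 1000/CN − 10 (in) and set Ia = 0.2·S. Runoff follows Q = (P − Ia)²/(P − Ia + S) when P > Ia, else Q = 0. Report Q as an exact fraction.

Dry (AMC I): CN(I) = 4.2·77/(10 − 0.058·77) = (1617/5)/(2767/500) = 161700/2767 ≈ 58.439
S = 1000/(161700/2767) − 10 = 11500/1617 in ≈ 7.112 in
Ia = 0.2·(11500/1617) = 2300/1617 in ≈ 1.422 in
P − Ia = 11.020 − 1.422 = 775967/80850 ≈ 9.598 in (> 0, runoff occurs)
Q: (775967/80850)² ÷ (1350967/80850) = 602124785089/109225681950 in (≈ 5.513 in)

Q = 602124785089/109225681950 in ≈ 5.513 in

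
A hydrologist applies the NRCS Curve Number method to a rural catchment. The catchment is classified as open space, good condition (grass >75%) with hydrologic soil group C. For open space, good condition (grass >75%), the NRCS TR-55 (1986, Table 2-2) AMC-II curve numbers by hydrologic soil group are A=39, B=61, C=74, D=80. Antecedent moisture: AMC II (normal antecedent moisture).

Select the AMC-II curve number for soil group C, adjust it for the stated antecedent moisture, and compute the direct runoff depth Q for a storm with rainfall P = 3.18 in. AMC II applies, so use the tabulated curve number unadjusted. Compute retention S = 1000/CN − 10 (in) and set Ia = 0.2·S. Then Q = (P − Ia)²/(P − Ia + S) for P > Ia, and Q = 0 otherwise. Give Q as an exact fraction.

NRCS table: open space, good condition (grass >75%), soil group C → CN(II) = 74
Average conditions: CN = 74 (no AMC adjustment).
Max retention: S = 1000/74 − 10 = 130/37 in (≈ 3.514 in)
Ia = 0.2S: 0.2·3.514 = 0.703 in (exactly 26/37)
Excess rainfall: 3.180 − 0.703 = 2.477 in; P > Ia so Q > 0
Q: (4583/1850)² ÷ (11083/1850) = 21003889/20503550 in (≈ 1.024 in)

Q = 21003889/20503550 in ≈ 1.024 in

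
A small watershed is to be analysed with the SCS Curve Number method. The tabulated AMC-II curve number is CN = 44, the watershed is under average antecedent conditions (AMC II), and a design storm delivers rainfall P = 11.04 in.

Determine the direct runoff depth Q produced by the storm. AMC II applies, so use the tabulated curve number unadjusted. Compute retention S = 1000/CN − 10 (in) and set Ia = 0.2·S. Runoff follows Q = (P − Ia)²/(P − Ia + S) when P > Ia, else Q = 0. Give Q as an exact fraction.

Q = 1364224/401225 in ≈ 3.400 in

AMC II — tabulated CN = 44 applies directly.
S = 1000/44 − 10 = 140/11 in ≈ 12.727 in
Ia = 0.2S: 0.2·12.727 = 2.545 in (exactly 28/11)
Excess rainfall: 11.040 − 2.545 = 8.495 in; P > Ia so Q > 0
Q: (2336/275)² ÷ (5836/275) = 1364224/401225 in (≈ 3.400 in)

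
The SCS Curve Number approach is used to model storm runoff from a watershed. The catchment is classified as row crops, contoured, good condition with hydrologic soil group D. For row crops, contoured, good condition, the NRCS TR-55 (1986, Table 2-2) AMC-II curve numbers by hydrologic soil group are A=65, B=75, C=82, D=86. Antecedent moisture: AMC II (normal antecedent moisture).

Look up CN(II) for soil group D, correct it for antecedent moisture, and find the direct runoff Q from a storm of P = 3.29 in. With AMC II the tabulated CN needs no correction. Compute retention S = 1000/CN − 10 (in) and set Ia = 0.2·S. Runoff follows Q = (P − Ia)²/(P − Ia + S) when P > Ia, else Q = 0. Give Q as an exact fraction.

NRCS table: row crops, contoured, good condition, soil group D → CN(II) = 86
CN(II) = 86; AMC II needs no correction.
Max retention: S = 1000/86 − 10 = 70/43 in (≈ 1.628 in)
Ia = 0.2·(70/43) = 14/43 in ≈ 0.326 in
Excess rainfall: 3.290 − 0.326 = 2.964 in; P > Ia so Q > 0
Q: (12747/4300)² ÷ (19747/4300) = 3316041/1732900 in (≈ 1.914 in)

Q = 3316041/1732900 in ≈ 1.914 in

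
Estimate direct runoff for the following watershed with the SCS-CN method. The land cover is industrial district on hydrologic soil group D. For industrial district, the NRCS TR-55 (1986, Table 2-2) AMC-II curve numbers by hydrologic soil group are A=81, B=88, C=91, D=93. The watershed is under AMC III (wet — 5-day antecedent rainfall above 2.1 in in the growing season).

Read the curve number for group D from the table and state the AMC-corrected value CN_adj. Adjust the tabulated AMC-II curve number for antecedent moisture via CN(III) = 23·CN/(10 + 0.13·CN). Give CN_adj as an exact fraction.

NRCS table: industrial district, soil group D → CN(II) = 93
CN(III) from CN(II)=93: (23·93)/(10 + 0.13·93) = 213900/2209 ≈ 96.831

CN_adj = 213900/2209 ≈ 96.831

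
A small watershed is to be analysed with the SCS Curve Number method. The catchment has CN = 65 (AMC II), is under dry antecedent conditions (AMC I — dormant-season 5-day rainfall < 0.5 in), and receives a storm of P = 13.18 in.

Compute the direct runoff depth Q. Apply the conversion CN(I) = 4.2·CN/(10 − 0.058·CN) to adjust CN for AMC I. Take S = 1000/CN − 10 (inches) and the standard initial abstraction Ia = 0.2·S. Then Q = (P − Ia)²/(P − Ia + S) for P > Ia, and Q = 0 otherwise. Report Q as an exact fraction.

Dry (AMC I): CN(I) = 4.2·65/(10 − 0.058·65) = 273/(623/100) = 3900/89 ≈ 43.820
Retention S: 1000/CN − 10 with CN=43.820 → S = 500/39 ≈ 12.821 in
Ia = 0.2·(500/39) = 100/39 in ≈ 2.564 in
P − Ia = 13.180 − 2.564 = 20701/1950 ≈ 10.616 in (> 0, runoff occurs)
Q = (20701/1950)²/((20701/1950) + 500/39) = (428531401/3802500)/(45701/1950) = 428531401/89116950 in ≈ 4.809 in

Q = 428531401/89116950 in ≈ 4.809 in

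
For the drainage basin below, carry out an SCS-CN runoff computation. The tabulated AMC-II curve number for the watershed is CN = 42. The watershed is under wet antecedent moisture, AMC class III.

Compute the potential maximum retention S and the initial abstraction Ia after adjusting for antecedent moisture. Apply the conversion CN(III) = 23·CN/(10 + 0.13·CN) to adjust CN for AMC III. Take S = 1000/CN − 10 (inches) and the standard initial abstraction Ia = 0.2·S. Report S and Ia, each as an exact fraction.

S = 2900/483 in ≈ 6.004 in; Ia = 580/483 in ≈ 1.201 in

Wet (AMC III): CN(III) = 23·42/(10 + 0.13·42) = 966/(773/50) = 48300/773 ≈ 62.484
Retention S: 1000/CN − 10 with CN=62.484 → S = 2900/483 ≈ 6.004 in
Ia = 0.2·(2900/483) = 580/483 in ≈ 1.201 in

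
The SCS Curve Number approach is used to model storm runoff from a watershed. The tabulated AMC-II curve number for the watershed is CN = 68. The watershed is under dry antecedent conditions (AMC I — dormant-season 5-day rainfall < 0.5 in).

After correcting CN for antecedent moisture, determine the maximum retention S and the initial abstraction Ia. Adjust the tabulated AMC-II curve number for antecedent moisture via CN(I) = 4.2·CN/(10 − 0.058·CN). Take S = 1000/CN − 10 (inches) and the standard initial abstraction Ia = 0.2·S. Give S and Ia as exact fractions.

S = 4000/357 in ≈ 11.204 in; Ia = 800/357 in ≈ 2.241 in

Adjust CN=68 to AMC I: 4.2·68/(10 − 0.058·68) → (1428/5) ÷ (757/125) = 35700/757 ≈ 47.160
Retention S: 1000/CN − 10 with CN=47.160 → S = 4000/357 ≈ 11.204 in
Ia = 0.2S: 0.2·11.204 = 2.241 in (exactly 800/357)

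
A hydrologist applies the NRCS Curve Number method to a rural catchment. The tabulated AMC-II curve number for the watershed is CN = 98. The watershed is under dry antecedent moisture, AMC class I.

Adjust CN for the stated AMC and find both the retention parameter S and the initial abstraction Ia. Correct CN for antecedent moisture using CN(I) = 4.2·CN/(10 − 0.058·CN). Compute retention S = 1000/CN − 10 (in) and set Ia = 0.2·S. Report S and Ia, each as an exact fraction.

S = 500/1029 in ≈ 0.486 in; Ia = 100/1029 in ≈ 0.097 in

Dry (AMC I): CN(I) = 4.2·98/(10 − 0.058·98) = (2058/5)/(1079/250) = 102900/1079 ≈ 95.366
S = 1000/(102900/1079) − 10 = 500/1029 in ≈ 0.486 in
Initial abstraction Ia = S/5 = (500/1029)/5 = 100/1029 ≈ 0.097 in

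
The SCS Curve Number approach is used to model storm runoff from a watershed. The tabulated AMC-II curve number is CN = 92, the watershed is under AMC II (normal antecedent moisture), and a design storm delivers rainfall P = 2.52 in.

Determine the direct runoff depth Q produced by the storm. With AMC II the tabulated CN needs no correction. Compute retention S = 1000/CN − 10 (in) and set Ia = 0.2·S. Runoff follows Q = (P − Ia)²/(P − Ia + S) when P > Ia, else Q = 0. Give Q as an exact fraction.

CN(II) = 92; AMC II needs no correction.
Max retention: S = 1000/92 − 10 = 20/23 in (≈ 0.870 in)
Ia = 0.2·(20/23) = 4/23 in ≈ 0.174 in
Since P=2.520 > Ia=0.174: effective rainfall P−Ia = 1349/575 in
Q = (1349/575)²/((1349/575) + 20/23) = (1819801/330625)/(1849/575) = 1819801/1063175 in ≈ 1.712 in

Q = 1819801/1063175 in ≈ 1.712 in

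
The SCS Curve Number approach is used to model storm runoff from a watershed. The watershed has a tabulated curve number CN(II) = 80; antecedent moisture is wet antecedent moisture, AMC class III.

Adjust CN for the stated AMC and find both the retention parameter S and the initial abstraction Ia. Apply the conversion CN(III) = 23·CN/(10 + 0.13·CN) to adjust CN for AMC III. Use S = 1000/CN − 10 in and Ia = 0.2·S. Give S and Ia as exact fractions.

Wet (AMC III): CN(III) = 23·80/(10 + 0.13·80) = 1840/(102/5) = 4600/51 ≈ 90.196
Retention S: 1000/CN − 10 with CN=90.196 → S = 25/23 ≈ 1.087 in
Initial abstraction Ia = S/5 = (25/23)/5 = 5/23 ≈ 0.217 in

S = 25/23 in ≈ 1.087 in; Ia = 5/23 in ≈ 0.217 in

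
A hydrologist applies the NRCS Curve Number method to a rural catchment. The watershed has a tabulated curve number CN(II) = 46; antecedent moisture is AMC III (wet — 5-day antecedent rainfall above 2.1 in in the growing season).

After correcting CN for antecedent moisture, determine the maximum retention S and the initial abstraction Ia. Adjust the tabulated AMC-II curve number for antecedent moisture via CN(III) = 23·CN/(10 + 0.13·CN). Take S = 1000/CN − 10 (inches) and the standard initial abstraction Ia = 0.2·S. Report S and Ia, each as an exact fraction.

S = 2700/529 in ≈ 5.104 in; Ia = 540/529 in ≈ 1.021 in

CN(III) from CN(II)=46: (23·46)/(10 + 0.13·46) = 52900/799 ≈ 66.208
Max retention: S = 1000/(52900/799) − 10 = 2700/529 in (≈ 5.104 in)
Ia = 0.2S: 0.2·5.104 = 1.021 in (exactly 540/529)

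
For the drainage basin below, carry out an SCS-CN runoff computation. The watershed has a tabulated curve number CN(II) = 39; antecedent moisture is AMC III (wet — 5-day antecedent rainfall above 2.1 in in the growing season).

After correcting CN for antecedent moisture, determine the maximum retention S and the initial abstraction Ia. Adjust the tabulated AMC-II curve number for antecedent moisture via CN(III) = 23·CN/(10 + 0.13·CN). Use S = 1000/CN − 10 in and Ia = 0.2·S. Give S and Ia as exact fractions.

CN(III) from CN(II)=39: (23·39)/(10 + 0.13·39) = 89700/1507 ≈ 59.522
Max retention: S = 1000/(89700/1507) − 10 = 6100/897 in (≈ 6.800 in)
Ia = 0.2·(6100/897) = 1220/897 in ≈ 1.360 in

S = 6100/897 in ≈ 6.800 in; Ia = 1220/897 in ≈ 1.360 in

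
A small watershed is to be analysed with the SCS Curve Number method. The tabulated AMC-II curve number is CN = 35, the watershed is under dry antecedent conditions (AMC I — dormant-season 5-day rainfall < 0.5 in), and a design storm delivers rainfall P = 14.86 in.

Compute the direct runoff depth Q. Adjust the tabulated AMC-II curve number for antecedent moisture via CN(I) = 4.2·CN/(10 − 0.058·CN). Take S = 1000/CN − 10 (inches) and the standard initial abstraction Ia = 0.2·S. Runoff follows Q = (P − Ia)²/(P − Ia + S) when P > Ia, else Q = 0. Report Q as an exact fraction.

Q = 1955496841/2713774350 in ≈ 0.721 in

Adjust CN=35 to AMC I: 4.2·35/(10 − 0.058·35) → 147 ÷ (797/100) = 14700/797 ≈ 18.444
Retention S: 1000/CN − 10 with CN=18.444 → S = 6500/147 ≈ 44.218 in
Ia = 0.2·(6500/147) = 1300/147 in ≈ 8.844 in
P − Ia = 14.860 − 8.844 = 44221/7350 ≈ 6.016 in (> 0, runoff occurs)
Runoff Q = (P−Ia)²/(P−Ia+S) = (6.016)²/(6.016+44.218) = 1955496841/2713774350 ≈ 0.721 in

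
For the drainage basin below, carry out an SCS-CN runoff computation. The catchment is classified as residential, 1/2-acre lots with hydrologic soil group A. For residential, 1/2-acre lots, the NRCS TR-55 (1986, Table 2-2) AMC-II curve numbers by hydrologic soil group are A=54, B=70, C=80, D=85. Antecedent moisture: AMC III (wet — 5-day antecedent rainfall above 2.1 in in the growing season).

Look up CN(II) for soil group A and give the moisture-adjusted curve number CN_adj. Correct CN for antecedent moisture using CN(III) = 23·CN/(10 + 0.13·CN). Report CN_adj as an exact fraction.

CN_adj = 2700/37 ≈ 72.973

NRCS table: residential, 1/2-acre lots, soil group A → CN(II) = 54
CN(III) from CN(II)=54: (23·54)/(10 + 0.13·54) = 2700/37 ≈ 72.973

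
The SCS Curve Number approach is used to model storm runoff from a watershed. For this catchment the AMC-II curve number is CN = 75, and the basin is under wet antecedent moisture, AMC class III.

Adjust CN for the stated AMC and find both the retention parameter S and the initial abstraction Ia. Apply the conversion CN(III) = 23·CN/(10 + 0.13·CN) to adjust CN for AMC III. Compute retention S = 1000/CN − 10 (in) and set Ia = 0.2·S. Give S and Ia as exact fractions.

S = 100/69 in ≈ 1.449 in; Ia = 20/69 in ≈ 0.290 in

CN(III) from CN(II)=75: (23·75)/(10 + 0.13·75) = 6900/79 ≈ 87.342
S = 1000/(6900/79) − 10 = 100/69 in ≈ 1.449 in
Ia = 0.2S: 0.2·1.449 = 0.290 in (exactly 20/69)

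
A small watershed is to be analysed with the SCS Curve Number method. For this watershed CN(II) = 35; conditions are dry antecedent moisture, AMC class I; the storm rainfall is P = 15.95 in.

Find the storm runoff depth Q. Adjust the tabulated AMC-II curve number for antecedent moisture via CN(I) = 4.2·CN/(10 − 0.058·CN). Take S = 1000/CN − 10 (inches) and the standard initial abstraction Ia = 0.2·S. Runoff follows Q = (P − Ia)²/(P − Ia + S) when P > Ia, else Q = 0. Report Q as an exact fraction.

Q = 436517449/443625420 in ≈ 0.984 in

Dry (AMC I): CN(I) = 4.2·35/(10 − 0.058·35) = 147/(797/100) = 14700/797 ≈ 18.444
Max retention: S = 1000/(14700/797) − 10 = 6500/147 in (≈ 44.218 in)
Ia = 0.2·(6500/147) = 1300/147 in ≈ 8.844 in
P − Ia = 15.950 − 8.844 = 20893/2940 ≈ 7.106 in (> 0, runoff occurs)
Q: (20893/2940)² ÷ (150893/2940) = 436517449/443625420 in (≈ 0.984 in)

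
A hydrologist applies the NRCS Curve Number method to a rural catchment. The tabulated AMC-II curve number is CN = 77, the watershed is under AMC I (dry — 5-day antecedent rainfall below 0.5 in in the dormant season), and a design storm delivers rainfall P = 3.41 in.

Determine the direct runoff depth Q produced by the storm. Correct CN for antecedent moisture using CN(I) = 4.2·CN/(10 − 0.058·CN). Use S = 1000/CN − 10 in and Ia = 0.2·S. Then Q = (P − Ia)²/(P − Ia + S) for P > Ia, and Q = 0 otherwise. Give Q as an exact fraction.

Q = 103296031609/237924894900 in ≈ 0.434 in

Dry (AMC I): CN(I) = 4.2·77/(10 − 0.058·77) = (1617/5)/(2767/500) = 161700/2767 ≈ 58.439
S = 1000/(161700/2767) − 10 = 11500/1617 in ≈ 7.112 in
Ia = 0.2·(11500/1617) = 2300/1617 in ≈ 1.422 in
P − Ia = 3.410 − 1.422 = 321397/161700 ≈ 1.988 in (> 0, runoff occurs)
Q = (321397/161700)²/((321397/161700) + 11500/1617) = (103296031609/26146890000)/(1471397/161700) = 103296031609/237924894900 in ≈ 0.434 in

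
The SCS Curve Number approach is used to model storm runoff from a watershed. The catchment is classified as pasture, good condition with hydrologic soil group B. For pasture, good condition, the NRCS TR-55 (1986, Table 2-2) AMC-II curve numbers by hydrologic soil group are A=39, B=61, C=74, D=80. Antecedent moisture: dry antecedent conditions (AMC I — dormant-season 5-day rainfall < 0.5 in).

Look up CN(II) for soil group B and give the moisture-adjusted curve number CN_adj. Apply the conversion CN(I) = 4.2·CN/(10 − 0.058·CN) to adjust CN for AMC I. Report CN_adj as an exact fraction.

CN_adj = 42700/1077 ≈ 39.647

NRCS table: pasture, good condition, soil group B → CN(II) = 61
Dry (AMC I): CN(I) = 4.2·61/(10 − 0.058·61) = (1281/5)/(3231/500) = 42700/1077 ≈ 39.647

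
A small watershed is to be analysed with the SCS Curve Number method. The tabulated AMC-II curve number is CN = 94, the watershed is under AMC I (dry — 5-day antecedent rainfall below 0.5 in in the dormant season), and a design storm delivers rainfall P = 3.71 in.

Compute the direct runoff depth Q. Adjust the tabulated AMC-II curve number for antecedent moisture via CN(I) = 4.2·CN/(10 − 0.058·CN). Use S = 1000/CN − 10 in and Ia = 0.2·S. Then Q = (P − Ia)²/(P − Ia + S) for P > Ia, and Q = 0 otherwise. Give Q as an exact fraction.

Adjust CN=94 to AMC I: 4.2·94/(10 − 0.058·94) → (1974/5) ÷ (1137/250) = 32900/379 ≈ 86.807
Max retention: S = 1000/(32900/379) − 10 = 500/329 in (≈ 1.520 in)
Initial abstraction Ia = S/5 = (500/329)/5 = 100/329 ≈ 0.304 in
P − Ia = 3.710 − 0.304 = 112059/32900 ≈ 3.406 in (> 0, runoff occurs)
Q = (112059/32900)²/((112059/32900) + 500/329) = (12557219481/1082410000)/(162059/32900) = 12557219481/5331741100 in ≈ 2.355 in

Q = 12557219481/5331741100 in ≈ 2.355 in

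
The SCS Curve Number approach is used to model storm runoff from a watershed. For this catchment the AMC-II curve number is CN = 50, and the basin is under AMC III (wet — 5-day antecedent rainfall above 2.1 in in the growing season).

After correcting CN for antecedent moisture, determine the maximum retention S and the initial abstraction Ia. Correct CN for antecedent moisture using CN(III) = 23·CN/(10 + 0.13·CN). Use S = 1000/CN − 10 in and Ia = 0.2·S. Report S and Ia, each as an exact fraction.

Wet (AMC III): CN(III) = 23·50/(10 + 0.13·50) = 1150/(33/2) = 2300/33 ≈ 69.697
S = 1000/(2300/33) − 10 = 100/23 in ≈ 4.348 in
Initial abstraction Ia = S/5 = (100/23)/5 = 20/23 ≈ 0.870 in

S = 100/23 in ≈ 4.348 in; Ia = 20/23 in ≈ 0.870 in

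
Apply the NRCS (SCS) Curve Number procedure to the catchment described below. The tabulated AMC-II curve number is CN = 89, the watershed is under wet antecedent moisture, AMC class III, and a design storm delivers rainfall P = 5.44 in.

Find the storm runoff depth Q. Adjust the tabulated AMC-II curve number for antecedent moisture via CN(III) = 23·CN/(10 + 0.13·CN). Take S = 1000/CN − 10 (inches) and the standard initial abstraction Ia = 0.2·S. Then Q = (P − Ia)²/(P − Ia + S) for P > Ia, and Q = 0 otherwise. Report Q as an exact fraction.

CN(III) from CN(II)=89: (23·89)/(10 + 0.13·89) = 204700/2157 ≈ 94.900
Max retention: S = 1000/(204700/2157) − 10 = 1100/2047 in (≈ 0.537 in)
Initial abstraction Ia = S/5 = (1100/2047)/5 = 220/2047 ≈ 0.107 in
Excess rainfall: 5.440 − 0.107 = 5.333 in; P > Ia so Q > 0
Runoff Q = (P−Ia)²/(P−Ia+S) = (5.333)²/(5.333+0.537) = 9308755458/1921570075 ≈ 4.844 in

Q = 9308755458/1921570075 in ≈ 4.844 in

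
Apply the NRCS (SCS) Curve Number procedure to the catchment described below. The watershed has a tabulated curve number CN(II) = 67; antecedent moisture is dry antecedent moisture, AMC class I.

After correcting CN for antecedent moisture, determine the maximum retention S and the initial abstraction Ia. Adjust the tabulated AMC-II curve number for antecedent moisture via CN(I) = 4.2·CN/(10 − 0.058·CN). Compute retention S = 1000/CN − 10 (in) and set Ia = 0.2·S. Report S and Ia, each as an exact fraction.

Adjust CN=67 to AMC I: 4.2·67/(10 − 0.058·67) → (1407/5) ÷ (3057/500) = 46900/1019 ≈ 46.026
Retention S: 1000/CN − 10 with CN=46.026 → S = 5500/469 ≈ 11.727 in
Ia = 0.2S: 0.2·11.727 = 2.345 in (exactly 1100/469)

S = 5500/469 in ≈ 11.727 in; Ia = 1100/469 in ≈ 2.345 in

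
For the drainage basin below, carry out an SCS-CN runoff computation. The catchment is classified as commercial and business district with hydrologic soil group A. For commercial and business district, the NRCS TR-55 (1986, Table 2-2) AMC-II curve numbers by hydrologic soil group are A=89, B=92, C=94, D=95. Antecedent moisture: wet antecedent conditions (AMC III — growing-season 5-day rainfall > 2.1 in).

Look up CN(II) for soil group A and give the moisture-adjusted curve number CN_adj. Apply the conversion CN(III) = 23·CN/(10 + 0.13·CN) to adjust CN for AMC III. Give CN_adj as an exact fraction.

CN_adj = 204700/2157 ≈ 94.900

NRCS table: commercial and business district, soil group A → CN(II) = 89
Adjust CN=89 to AMC III: 23·89/(10 + 0.13·89) → 2047 ÷ (2157/100) = 204700/2157 ≈ 94.900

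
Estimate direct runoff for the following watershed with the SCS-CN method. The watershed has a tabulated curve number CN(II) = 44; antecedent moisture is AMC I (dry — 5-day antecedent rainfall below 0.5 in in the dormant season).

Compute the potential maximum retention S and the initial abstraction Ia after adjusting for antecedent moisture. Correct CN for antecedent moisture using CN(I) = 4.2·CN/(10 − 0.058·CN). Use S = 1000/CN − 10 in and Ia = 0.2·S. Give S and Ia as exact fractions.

S = 1000/33 in ≈ 30.303 in; Ia = 200/33 in ≈ 6.061 in

Adjust CN=44 to AMC I: 4.2·44/(10 − 0.058·44) → (924/5) ÷ (931/125) = 3300/133 ≈ 24.812
S = 1000/(3300/133) − 10 = 1000/33 in ≈ 30.303 in
Ia = 0.2S: 0.2·30.303 = 6.061 in (exactly 200/33)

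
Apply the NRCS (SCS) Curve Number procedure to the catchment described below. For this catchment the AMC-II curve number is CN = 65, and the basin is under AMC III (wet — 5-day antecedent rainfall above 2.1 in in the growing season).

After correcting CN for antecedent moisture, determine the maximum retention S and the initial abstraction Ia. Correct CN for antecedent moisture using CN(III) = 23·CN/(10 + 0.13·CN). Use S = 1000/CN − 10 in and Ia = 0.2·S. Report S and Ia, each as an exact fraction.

Adjust CN=65 to AMC III: 23·65/(10 + 0.13·65) → 1495 ÷ (369/20) = 29900/369 ≈ 81.030
Retention S: 1000/CN − 10 with CN=81.030 → S = 700/299 ≈ 2.341 in
Ia = 0.2S: 0.2·2.341 = 0.468 in (exactly 140/299)

S = 700/299 in ≈ 2.341 in; Ia = 140/299 in ≈ 0.468 in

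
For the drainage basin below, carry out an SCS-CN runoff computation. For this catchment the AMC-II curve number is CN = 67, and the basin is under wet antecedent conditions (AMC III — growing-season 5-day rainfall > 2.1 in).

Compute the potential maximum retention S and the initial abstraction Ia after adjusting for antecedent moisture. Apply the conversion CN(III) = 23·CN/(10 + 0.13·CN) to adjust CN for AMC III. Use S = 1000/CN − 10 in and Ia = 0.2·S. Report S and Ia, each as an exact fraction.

CN(III) from CN(II)=67: (23·67)/(10 + 0.13·67) = 154100/1871 ≈ 82.362
Retention S: 1000/CN − 10 with CN=82.362 → S = 3300/1541 ≈ 2.141 in
Initial abstraction Ia = S/5 = (3300/1541)/5 = 660/1541 ≈ 0.428 in

S = 3300/1541 in ≈ 2.141 in; Ia = 660/1541 in ≈ 0.428 in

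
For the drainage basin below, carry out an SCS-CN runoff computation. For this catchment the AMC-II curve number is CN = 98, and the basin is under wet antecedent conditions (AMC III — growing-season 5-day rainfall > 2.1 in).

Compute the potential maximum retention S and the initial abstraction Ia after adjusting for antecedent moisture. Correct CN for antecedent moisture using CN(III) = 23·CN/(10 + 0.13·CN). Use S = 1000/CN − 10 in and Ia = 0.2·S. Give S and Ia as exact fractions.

Wet (AMC III): CN(III) = 23·98/(10 + 0.13·98) = 2254/(1137/50) = 112700/1137 ≈ 99.120
Max retention: S = 1000/(112700/1137) − 10 = 100/1127 in (≈ 0.089 in)
Initial abstraction Ia = S/5 = (100/1127)/5 = 20/1127 ≈ 0.018 in

S = 100/1127 in ≈ 0.089 in; Ia = 20/1127 in ≈ 0.018 in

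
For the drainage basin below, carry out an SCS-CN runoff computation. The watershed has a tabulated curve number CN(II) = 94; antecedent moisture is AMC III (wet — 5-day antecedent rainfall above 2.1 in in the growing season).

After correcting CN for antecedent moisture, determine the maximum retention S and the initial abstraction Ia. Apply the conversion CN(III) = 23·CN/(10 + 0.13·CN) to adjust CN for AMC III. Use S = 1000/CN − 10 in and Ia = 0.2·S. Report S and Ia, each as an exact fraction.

S = 300/1081 in ≈ 0.278 in; Ia = 60/1081 in ≈ 0.056 in

CN(III) from CN(II)=94: (23·94)/(10 + 0.13·94) = 108100/1111 ≈ 97.300
Max retention: S = 1000/(108100/1111) − 10 = 300/1081 in (≈ 0.278 in)
Initial abstraction Ia = S/5 = (300/1081)/5 = 60/1081 ≈ 0.056 in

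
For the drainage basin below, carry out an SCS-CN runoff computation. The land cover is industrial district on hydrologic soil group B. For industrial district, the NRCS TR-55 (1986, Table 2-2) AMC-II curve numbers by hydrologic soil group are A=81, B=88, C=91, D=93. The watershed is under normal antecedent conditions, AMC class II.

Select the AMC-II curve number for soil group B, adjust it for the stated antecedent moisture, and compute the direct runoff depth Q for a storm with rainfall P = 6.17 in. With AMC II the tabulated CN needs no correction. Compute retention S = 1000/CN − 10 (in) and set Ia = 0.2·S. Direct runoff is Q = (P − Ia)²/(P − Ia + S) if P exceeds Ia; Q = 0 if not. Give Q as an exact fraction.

Q = 42081169/8785700 in ≈ 4.790 in

NRCS table: industrial district, soil group B → CN(II) = 88
Average conditions: CN = 88 (no AMC adjustment).
S = 1000/88 − 10 = 15/11 in ≈ 1.364 in
Ia = 0.2·(15/11) = 3/11 in ≈ 0.273 in
Since P=6.170 > Ia=0.273: effective rainfall P−Ia = 6487/1100 in
Runoff Q = (P−Ia)²/(P−Ia+S) = (5.897)²/(5.897+1.364) = 42081169/8785700 ≈ 4.790 in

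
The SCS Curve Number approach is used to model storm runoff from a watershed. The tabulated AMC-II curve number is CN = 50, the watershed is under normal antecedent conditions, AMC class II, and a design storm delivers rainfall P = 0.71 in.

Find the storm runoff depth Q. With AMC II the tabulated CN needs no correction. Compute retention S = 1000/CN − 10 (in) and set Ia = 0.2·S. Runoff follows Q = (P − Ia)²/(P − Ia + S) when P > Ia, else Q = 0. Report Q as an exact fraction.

Q = 0 in ≈ 0.000 in

Average conditions: CN = 50 (no AMC adjustment).
S = 1000/50 − 10 = 10 in ≈ 10.000 in
Ia = 0.2S: 0.2·10.000 = 2.000 in (exactly 2)
P = 0.710 ≤ Ia = 2.000 in: entire storm abstracted, Q = 0.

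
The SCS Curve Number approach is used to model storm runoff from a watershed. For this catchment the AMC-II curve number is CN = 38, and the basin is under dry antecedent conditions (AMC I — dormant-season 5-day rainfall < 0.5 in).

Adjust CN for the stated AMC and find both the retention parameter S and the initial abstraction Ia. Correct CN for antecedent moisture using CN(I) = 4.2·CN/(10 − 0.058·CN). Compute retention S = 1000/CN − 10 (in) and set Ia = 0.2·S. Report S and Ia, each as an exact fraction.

S = 15500/399 in ≈ 38.847 in; Ia = 3100/399 in ≈ 7.769 in

Adjust CN=38 to AMC I: 4.2·38/(10 − 0.058·38) → (798/5) ÷ (1949/250) = 39900/1949 ≈ 20.472
Max retention: S = 1000/(39900/1949) − 10 = 15500/399 in (≈ 38.847 in)
Initial abstraction Ia = S/5 = (15500/399)/5 = 3100/399 ≈ 7.769 in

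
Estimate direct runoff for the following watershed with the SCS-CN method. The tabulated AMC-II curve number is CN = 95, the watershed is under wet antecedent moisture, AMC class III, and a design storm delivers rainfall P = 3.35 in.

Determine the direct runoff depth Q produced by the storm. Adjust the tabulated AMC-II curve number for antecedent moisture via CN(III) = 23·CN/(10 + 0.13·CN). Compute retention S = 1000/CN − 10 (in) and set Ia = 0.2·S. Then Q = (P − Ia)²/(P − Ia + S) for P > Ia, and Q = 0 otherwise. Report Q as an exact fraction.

Q = 833996641/269882460 in ≈ 3.090 in

Wet (AMC III): CN(III) = 23·95/(10 + 0.13·95) = 2185/(447/20) = 43700/447 ≈ 97.763
S = 1000/(43700/447) − 10 = 100/437 in ≈ 0.229 in
Ia = 0.2S: 0.2·0.229 = 0.046 in (exactly 20/437)
Since P=3.350 > Ia=0.046: effective rainfall P−Ia = 28879/8740 in
Q = (28879/8740)²/((28879/8740) + 100/437) = (833996641/76387600)/(30879/8740) = 833996641/269882460 in ≈ 3.090 in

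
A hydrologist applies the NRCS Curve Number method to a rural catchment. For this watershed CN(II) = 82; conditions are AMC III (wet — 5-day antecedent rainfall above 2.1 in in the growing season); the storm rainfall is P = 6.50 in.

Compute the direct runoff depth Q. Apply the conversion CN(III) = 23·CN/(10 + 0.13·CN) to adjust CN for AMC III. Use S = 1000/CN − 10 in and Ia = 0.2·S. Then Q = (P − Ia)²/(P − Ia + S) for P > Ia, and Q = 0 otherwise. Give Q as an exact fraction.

CN(III) from CN(II)=82: (23·82)/(10 + 0.13·82) = 94300/1033 ≈ 91.288
Retention S: 1000/CN − 10 with CN=91.288 → S = 900/943 ≈ 0.954 in
Ia = 0.2S: 0.2·0.954 = 0.191 in (exactly 180/943)
P − Ia = 6.500 − 0.191 = 11899/1886 ≈ 6.309 in (> 0, runoff occurs)
Q = (11899/1886)²/((11899/1886) + 900/943) = (141586201/3556996)/(13699/1886) = 141586201/25836314 in ≈ 5.480 in

Q = 141586201/25836314 in ≈ 5.480 in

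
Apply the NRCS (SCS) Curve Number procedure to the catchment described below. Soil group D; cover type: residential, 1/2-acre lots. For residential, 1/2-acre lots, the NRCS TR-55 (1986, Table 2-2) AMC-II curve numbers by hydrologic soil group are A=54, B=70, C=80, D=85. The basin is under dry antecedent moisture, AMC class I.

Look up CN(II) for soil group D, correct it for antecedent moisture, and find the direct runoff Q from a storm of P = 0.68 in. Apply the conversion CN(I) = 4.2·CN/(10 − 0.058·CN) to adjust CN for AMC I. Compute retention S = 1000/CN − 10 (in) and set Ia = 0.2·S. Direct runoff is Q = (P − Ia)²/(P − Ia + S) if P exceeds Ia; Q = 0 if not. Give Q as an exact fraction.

NRCS table: residential, 1/2-acre lots, soil group D → CN(II) = 85
CN(I) from CN(II)=85: (4.2·85)/(10 − 0.058·85) = 11900/169 ≈ 70.414
Max retention: S = 1000/(11900/169) − 10 = 500/119 in (≈ 4.202 in)
Initial abstraction Ia = S/5 = (500/119)/5 = 100/119 ≈ 0.840 in
P = 0.680 ≤ Ia = 0.840 in: entire storm abstracted, Q = 0.

Q = 0 in ≈ 0.000 in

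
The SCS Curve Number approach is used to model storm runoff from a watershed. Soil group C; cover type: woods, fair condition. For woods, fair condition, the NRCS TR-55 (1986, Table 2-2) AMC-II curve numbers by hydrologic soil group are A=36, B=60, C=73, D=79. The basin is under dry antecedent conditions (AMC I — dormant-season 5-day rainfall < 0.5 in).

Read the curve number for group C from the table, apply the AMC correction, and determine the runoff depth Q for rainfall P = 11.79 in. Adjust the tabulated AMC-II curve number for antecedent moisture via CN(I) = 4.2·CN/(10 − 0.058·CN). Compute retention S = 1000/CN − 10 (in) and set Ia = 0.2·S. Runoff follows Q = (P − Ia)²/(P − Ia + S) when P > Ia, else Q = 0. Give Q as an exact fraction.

Q = 9726832443/1821561700 in ≈ 5.340 in

NRCS table: woods, fair condition, soil group C → CN(II) = 73
Dry (AMC I): CN(I) = 4.2·73/(10 − 0.058·73) = (1533/5)/(2883/500) = 51100/961 ≈ 53.174
Max retention: S = 1000/(51100/961) − 10 = 4500/511 in (≈ 8.806 in)
Ia = 0.2·(4500/511) = 900/511 in ≈ 1.761 in
P − Ia = 11.790 − 1.761 = 512469/51100 ≈ 10.029 in (> 0, runoff occurs)
Runoff Q = (P−Ia)²/(P−Ia+S) = (10.029)²/(10.029+8.806) = 9726832443/1821561700 ≈ 5.340 in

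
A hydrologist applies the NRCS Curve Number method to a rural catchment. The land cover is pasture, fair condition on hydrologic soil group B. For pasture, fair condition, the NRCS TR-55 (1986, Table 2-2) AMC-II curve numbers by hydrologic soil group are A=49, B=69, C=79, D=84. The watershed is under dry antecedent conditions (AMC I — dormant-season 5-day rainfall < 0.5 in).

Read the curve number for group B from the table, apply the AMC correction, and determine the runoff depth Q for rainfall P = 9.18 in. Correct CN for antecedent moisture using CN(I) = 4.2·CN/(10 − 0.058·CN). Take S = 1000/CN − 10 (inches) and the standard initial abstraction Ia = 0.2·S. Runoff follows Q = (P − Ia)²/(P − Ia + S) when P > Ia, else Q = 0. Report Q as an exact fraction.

Q = 260192828281/93104842950 in ≈ 2.795 in

NRCS table: pasture, fair condition, soil group B → CN(II) = 69
CN(I) from CN(II)=69: (4.2·69)/(10 − 0.058·69) = 144900/2999 ≈ 48.316
Retention S: 1000/CN − 10 with CN=48.316 → S = 15500/1449 ≈ 10.697 in
Ia = 0.2·(15500/1449) = 3100/1449 in ≈ 2.139 in
Excess rainfall: 9.180 − 2.139 = 7.041 in; P > Ia so Q > 0
Runoff Q = (P−Ia)²/(P−Ia+S) = (7.041)²/(7.041+10.697) = 260192828281/93104842950 ≈ 2.795 in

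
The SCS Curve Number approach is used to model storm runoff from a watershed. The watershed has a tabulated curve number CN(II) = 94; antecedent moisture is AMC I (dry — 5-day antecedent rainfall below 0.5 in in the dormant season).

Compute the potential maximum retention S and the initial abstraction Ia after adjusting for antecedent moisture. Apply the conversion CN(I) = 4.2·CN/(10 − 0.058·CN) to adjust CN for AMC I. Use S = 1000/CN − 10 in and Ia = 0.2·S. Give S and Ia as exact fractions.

Adjust CN=94 to AMC I: 4.2·94/(10 − 0.058·94) → (1974/5) ÷ (1137/250) = 32900/379 ≈ 86.807
Max retention: S = 1000/(32900/379) − 10 = 500/329 in (≈ 1.520 in)
Ia = 0.2S: 0.2·1.520 = 0.304 in (exactly 100/329)

S = 500/329 in ≈ 1.520 in; Ia = 100/329 in ≈ 0.304 in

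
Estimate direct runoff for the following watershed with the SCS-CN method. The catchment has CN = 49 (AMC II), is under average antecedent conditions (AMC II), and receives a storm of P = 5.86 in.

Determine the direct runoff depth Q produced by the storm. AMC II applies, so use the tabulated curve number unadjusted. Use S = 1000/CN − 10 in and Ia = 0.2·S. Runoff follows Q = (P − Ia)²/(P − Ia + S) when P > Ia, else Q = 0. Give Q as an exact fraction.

Average conditions: CN = 49 (no AMC adjustment).
S = 1000/49 − 10 = 510/49 in ≈ 10.408 in
Initial abstraction Ia = S/5 = (510/49)/5 = 102/49 ≈ 2.082 in
Since P=5.860 > Ia=2.082: effective rainfall P−Ia = 9257/2450 in
Q = (9257/2450)²/((9257/2450) + 510/49) = (85692049/6002500)/(34757/2450) = 85692049/85154650 in ≈ 1.006 in

Q = 85692049/85154650 in ≈ 1.006 in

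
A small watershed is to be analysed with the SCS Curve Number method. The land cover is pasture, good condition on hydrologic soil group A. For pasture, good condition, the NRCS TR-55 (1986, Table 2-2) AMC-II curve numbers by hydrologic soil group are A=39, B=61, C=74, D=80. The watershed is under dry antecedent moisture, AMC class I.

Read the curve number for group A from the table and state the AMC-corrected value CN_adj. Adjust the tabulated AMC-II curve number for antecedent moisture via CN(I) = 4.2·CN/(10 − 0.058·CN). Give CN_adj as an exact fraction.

CN_adj = 81900/3869 ≈ 21.168

NRCS table: pasture, good condition, soil group A → CN(II) = 39
Dry (AMC I): CN(I) = 4.2·39/(10 − 0.058·39) = (819/5)/(3869/500) = 81900/3869 ≈ 21.168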